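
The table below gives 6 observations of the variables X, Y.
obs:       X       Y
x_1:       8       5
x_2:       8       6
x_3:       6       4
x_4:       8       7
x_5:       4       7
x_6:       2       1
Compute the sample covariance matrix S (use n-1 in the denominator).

Step 1 — column means:
  mean(X) = (8 + 8 + 6 + 8 + 4 + 2) / 6 = 36/6 = 6
  mean(Y) = (5 + 6 + 4 + 7 + 7 + 1) / 6 = 30/6 = 5

Step 2 — sample covariance S[i,j] = (1/(n-1)) · Σ_k (x_{k,i} - mean_i) · (x_{k,j} - mean_j), with n-1 = 5.
  S[X,X] = ((2)·(2) + (2)·(2) + (0)·(0) + (2)·(2) + (-2)·(-2) + (-4)·(-4)) / 5 = 32/5 = 6.4
  S[X,Y] = ((2)·(0) + (2)·(1) + (0)·(-1) + (2)·(2) + (-2)·(2) + (-4)·(-4)) / 5 = 18/5 = 3.6
  S[Y,Y] = ((0)·(0) + (1)·(1) + (-1)·(-1) + (2)·(2) + (2)·(2) + (-4)·(-4)) / 5 = 26/5 = 5.2

S is symmetric (S[j,i] = S[i,j]). Assembling:

S = [[6.4, 3.6],
 [3.6, 5.2]]


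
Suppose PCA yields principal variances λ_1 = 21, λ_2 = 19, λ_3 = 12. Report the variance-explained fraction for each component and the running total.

Step 1 — total variance = trace(Sigma) = Σ λ_i = 21 + 19 + 12 = 52.

Step 2 — fraction explained by component i = λ_i / Σ λ:
  PC1: 21/52 = 0.4038
  PC2: 19/52 = 0.3654
  PC3: 12/52 = 0.2308

Step 3 — cumulative fraction after k components = (λ_1 + ... + λ_k) / Σ λ:
  k = 1: 21/52 = 0.4038
  k = 2: (21 + 19)/52 = 40/52 = 0.7692
  k = 3: (21 + 19 + 12)/52 = 52/52 = 1

Summary (fraction, with percent):

explained: PC1 0.4038 (40.38%), PC2 0.3654 (36.54%), PC3 0.2308 (23.08%);  cumulative: 0.4038, 0.7692, 1


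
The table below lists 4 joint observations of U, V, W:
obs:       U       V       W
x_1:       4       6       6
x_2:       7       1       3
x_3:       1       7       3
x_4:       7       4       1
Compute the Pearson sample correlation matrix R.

Step 1 — column means:
  mean(U) = (4 + 7 + 1 + 7) / 4 = 19/4 = 4.75
  mean(V) = (6 + 1 + 7 + 4) / 4 = 18/4 = 4.5
  mean(W) = (6 + 3 + 3 + 1) / 4 = 13/4 = 3.25

Step 2 — sample variances and covariances s[i,j] = (1/(n-1)) · Σ_k (x_{k,i} - mean_i) · (x_{k,j} - mean_j), with n-1 = 3:
  s[U,U] = ((-0.75)·(-0.75) + (2.25)·(2.25) + (-3.75)·(-3.75) + (2.25)·(2.25)) / 3 = 24.75/3 = 8.25
  s[U,V] = ((-0.75)·(1.5) + (2.25)·(-3.5) + (-3.75)·(2.5) + (2.25)·(-0.5)) / 3 = -19.5/3 = -6.5
  s[U,W] = ((-0.75)·(2.75) + (2.25)·(-0.25) + (-3.75)·(-0.25) + (2.25)·(-2.25)) / 3 = -6.75/3 = -2.25
  s[V,V] = ((1.5)·(1.5) + (-3.5)·(-3.5) + (2.5)·(2.5) + (-0.5)·(-0.5)) / 3 = 21/3 = 7
  s[V,W] = ((1.5)·(2.75) + (-3.5)·(-0.25) + (2.5)·(-0.25) + (-0.5)·(-2.25)) / 3 = 5.5/3 = 1.8333
  s[W,W] = ((2.75)·(2.75) + (-0.25)·(-0.25) + (-0.25)·(-0.25) + (-2.25)·(-2.25)) / 3 = 12.75/3 = 4.25
  Sample standard deviations s_i = √(s[i,i]):
  s(U) = √(8.25) = 2.8723
  s(V) = √(7) = 2.6458
  s(W) = √(4.25) = 2.0616

Step 3 — r_{ij} = s_{ij} / (s_i · s_j):
  r[U,U] = 1 (diagonal).
  r[U,V] = -6.5 / (2.8723 · 2.6458) = -6.5 / 7.5993 = -0.8553
  r[U,W] = -2.25 / (2.8723 · 2.0616) = -2.25 / 5.9214 = -0.38
  r[V,V] = 1 (diagonal).
  r[V,W] = 1.8333 / (2.6458 · 2.0616) = 1.8333 / 5.4544 = 0.3361
  r[W,W] = 1 (diagonal).

R is symmetric with unit diagonal. Assembling:

R = [[1, -0.8553, -0.38],
 [-0.8553, 1, 0.3361],
 [-0.38, 0.3361, 1]]


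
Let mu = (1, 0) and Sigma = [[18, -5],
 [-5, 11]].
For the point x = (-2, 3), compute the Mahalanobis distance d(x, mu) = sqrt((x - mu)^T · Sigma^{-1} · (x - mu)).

Step 1 — centre the observation: (x - mu) = (-3, 3).

Step 2 — invert Sigma. det(Sigma) = 18·11 - (-5)² = 173.
  Sigma^{-1} = (1/det) · [[d, -b], [-b, a]] = [[0.0636, 0.0289],
 [0.0289, 0.104]].

Step 3 — form the quadratic (x - mu)^T · Sigma^{-1} · (x - mu):
  Sigma^{-1} · (x - mu) = (-0.104, 0.2254).
  (x - mu)^T · [Sigma^{-1} · (x - mu)] = (-3)·(-0.104) + (3)·(0.2254) = 0.9884.

Step 4 — take square root: d = √(0.9884) ≈ 0.9942.

d(x, mu) = √(0.9884) ≈ 0.9942


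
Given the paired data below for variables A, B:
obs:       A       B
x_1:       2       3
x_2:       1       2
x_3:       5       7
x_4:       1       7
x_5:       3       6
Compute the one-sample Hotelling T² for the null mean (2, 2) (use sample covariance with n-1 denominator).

Step 1 — sample mean vector:
  mean(A) = (2 + 1 + 5 + 1 + 3) / 5 = 12/5 = 2.4
  mean(B) = (3 + 2 + 7 + 7 + 6) / 5 = 25/5 = 5
  x̄ = (2.4, 5),  deviation x̄ - mu_0 = (2.4, 5) - (2, 2) = (0.4, 3).

Step 2 — sample covariance matrix, S[i,j] = (1/(n-1)) · Σ_k (x_{k,i} - mean_i) · (x_{k,j} - mean_j), divisor n-1 = 4:
  S[A,A] = ((-0.4)·(-0.4) + (-1.4)·(-1.4) + (2.6)·(2.6) + (-1.4)·(-1.4) + (0.6)·(0.6)) / 4 = 11.2/4 = 2.8
  S[A,B] = ((-0.4)·(-2) + (-1.4)·(-3) + (2.6)·(2) + (-1.4)·(2) + (0.6)·(1)) / 4 = 8/4 = 2
  S[B,B] = ((-2)·(-2) + (-3)·(-3) + (2)·(2) + (2)·(2) + (1)·(1)) / 4 = 22/4 = 5.5
  S = [[2.8, 2],
 [2, 5.5]].

Step 3 — invert S. det(S) = 2.8·5.5 - (2)² = 11.4.
  S^{-1} = (1/det) · [[d, -b], [-b, a]] = [[0.4825, -0.1754],
 [-0.1754, 0.2456]].

Step 4 — quadratic form (x̄ - mu_0)^T · S^{-1} · (x̄ - mu_0):
  S^{-1} · (x̄ - mu_0) = (-0.3333, 0.6667),
  (x̄ - mu_0)^T · [...] = (0.4)·(-0.3333) + (3)·(0.6667) = 1.8667.

Step 5 — scale by n: T² = 5 · 1.8667 = 9.3333.

T² ≈ 9.3333


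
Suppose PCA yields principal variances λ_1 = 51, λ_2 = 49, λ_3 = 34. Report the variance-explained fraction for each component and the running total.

Step 1 — total variance = trace(Sigma) = Σ λ_i = 51 + 49 + 34 = 134.

Step 2 — fraction explained by component i = λ_i / Σ λ:
  PC1: 51/134 = 0.3806
  PC2: 49/134 = 0.3657
  PC3: 34/134 = 0.2537

Step 3 — cumulative fraction after k components = (λ_1 + ... + λ_k) / Σ λ:
  k = 1: 51/134 = 0.3806
  k = 2: (51 + 49)/134 = 100/134 = 0.7463
  k = 3: (51 + 49 + 34)/134 = 134/134 = 1

Summary (fraction, with percent):

explained: PC1 0.3806 (38.06%), PC2 0.3657 (36.57%), PC3 0.2537 (25.37%);  cumulative: 0.3806, 0.7463, 1


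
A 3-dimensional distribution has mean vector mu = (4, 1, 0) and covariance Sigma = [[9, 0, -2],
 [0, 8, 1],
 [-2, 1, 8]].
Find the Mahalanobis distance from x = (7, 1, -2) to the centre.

Step 1 — centre the observation: (x - mu) = (3, 0, -2).

Step 2 — invert Sigma (cofactor / det for 3×3, or solve directly):
  Sigma^{-1} = [[0.1178, -0.0037, 0.0299],
 [-0.0037, 0.1271, -0.0168],
 [0.0299, -0.0168, 0.1346]].

Step 3 — form the quadratic (x - mu)^T · Sigma^{-1} · (x - mu):
  Sigma^{-1} · (x - mu) = (0.2935, 0.0224, -0.1794).
  (x - mu)^T · [Sigma^{-1} · (x - mu)] = (3)·(0.2935) + (0)·(0.0224) + (-2)·(-0.1794) = 1.2393.

Step 4 — take square root: d = √(1.2393) ≈ 1.1132.

d(x, mu) = √(1.2393) ≈ 1.1132


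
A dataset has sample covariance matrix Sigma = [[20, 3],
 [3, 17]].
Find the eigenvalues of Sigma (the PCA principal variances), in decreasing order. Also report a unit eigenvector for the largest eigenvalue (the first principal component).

Step 1 — characteristic polynomial of 2×2 Sigma:
  det(Sigma - λI) = λ² - trace · λ + det = 0.
  trace = 20 + 17 = 37, det = 20·17 - (3)² = 331.
Step 2 — discriminant:
  Δ = trace² - 4·det = 1369 - 1324 = 45.
Step 3 — eigenvalues:
  λ = (trace ± √Δ)/2 = (37 ± 6.7082)/2,
  λ_1 = 21.8541,  λ_2 = 15.1459.

Step 4 — unit eigenvector for λ_1: solve (Sigma - λ_1 I)v = 0. First row:
  (20 - 21.8541)·v_x + (3)·v_y = 0, i.e. (-1.8541)·v_x + (3)·v_y = 0,
  so v ∝ (b, λ_1 - a) = (3, 1.8541) = u.
  ||u|| = √((3)² + (1.8541)²) = √(12.4377) ≈ 3.5267,
  v_1 = u/||u|| ≈ (0.8507, 0.5257) (||v_1|| = 1).

λ_1 = 21.8541,  λ_2 = 15.1459;  v_1 ≈ (0.8507, 0.5257)


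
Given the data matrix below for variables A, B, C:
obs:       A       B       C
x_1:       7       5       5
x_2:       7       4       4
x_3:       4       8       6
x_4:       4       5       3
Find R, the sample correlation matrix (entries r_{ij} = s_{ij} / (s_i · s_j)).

Step 1 — column means:
  mean(A) = (7 + 7 + 4 + 4) / 4 = 22/4 = 5.5
  mean(B) = (5 + 4 + 8 + 5) / 4 = 22/4 = 5.5
  mean(C) = (5 + 4 + 6 + 3) / 4 = 18/4 = 4.5

Step 2 — sample variances and covariances s[i,j] = (1/(n-1)) · Σ_k (x_{k,i} - mean_i) · (x_{k,j} - mean_j), with n-1 = 3:
  s[A,A] = ((1.5)·(1.5) + (1.5)·(1.5) + (-1.5)·(-1.5) + (-1.5)·(-1.5)) / 3 = 9/3 = 3
  s[A,B] = ((1.5)·(-0.5) + (1.5)·(-1.5) + (-1.5)·(2.5) + (-1.5)·(-0.5)) / 3 = -6/3 = -2
  s[A,C] = ((1.5)·(0.5) + (1.5)·(-0.5) + (-1.5)·(1.5) + (-1.5)·(-1.5)) / 3 = 0/3 = 0
  s[B,B] = ((-0.5)·(-0.5) + (-1.5)·(-1.5) + (2.5)·(2.5) + (-0.5)·(-0.5)) / 3 = 9/3 = 3
  s[B,C] = ((-0.5)·(0.5) + (-1.5)·(-0.5) + (2.5)·(1.5) + (-0.5)·(-1.5)) / 3 = 5/3 = 1.6667
  s[C,C] = ((0.5)·(0.5) + (-0.5)·(-0.5) + (1.5)·(1.5) + (-1.5)·(-1.5)) / 3 = 5/3 = 1.6667
  Sample standard deviations s_i = √(s[i,i]):
  s(A) = √(3) = 1.7321
  s(B) = √(3) = 1.7321
  s(C) = √(1.6667) = 1.291

Step 3 — r_{ij} = s_{ij} / (s_i · s_j):
  r[A,A] = 1 (diagonal).
  r[A,B] = -2 / (1.7321 · 1.7321) = -2 / 3 = -0.6667
  r[A,C] = 0 / (1.7321 · 1.291) = 0 / 2.2361 = 0
  r[B,B] = 1 (diagonal).
  r[B,C] = 1.6667 / (1.7321 · 1.291) = 1.6667 / 2.2361 = 0.7454
  r[C,C] = 1 (diagonal).

R is symmetric with unit diagonal. Assembling:

R = [[1, -0.6667, 0],
 [-0.6667, 1, 0.7454],
 [0, 0.7454, 1]]


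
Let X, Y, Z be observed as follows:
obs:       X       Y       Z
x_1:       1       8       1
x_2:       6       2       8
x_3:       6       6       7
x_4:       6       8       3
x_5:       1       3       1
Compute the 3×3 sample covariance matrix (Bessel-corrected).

Step 1 — column means:
  mean(X) = (1 + 6 + 6 + 6 + 1) / 5 = 20/5 = 4
  mean(Y) = (8 + 2 + 6 + 8 + 3) / 5 = 27/5 = 5.4
  mean(Z) = (1 + 8 + 7 + 3 + 1) / 5 = 20/5 = 4

Step 2 — sample covariance S[i,j] = (1/(n-1)) · Σ_k (x_{k,i} - mean_i) · (x_{k,j} - mean_j), with n-1 = 4.
  S[X,X] = ((-3)·(-3) + (2)·(2) + (2)·(2) + (2)·(2) + (-3)·(-3)) / 4 = 30/4 = 7.5
  S[X,Y] = ((-3)·(2.6) + (2)·(-3.4) + (2)·(0.6) + (2)·(2.6) + (-3)·(-2.4)) / 4 = -1/4 = -0.25
  S[X,Z] = ((-3)·(-3) + (2)·(4) + (2)·(3) + (2)·(-1) + (-3)·(-3)) / 4 = 30/4 = 7.5
  S[Y,Y] = ((2.6)·(2.6) + (-3.4)·(-3.4) + (0.6)·(0.6) + (2.6)·(2.6) + (-2.4)·(-2.4)) / 4 = 31.2/4 = 7.8
  S[Y,Z] = ((2.6)·(-3) + (-3.4)·(4) + (0.6)·(3) + (2.6)·(-1) + (-2.4)·(-3)) / 4 = -15/4 = -3.75
  S[Z,Z] = ((-3)·(-3) + (4)·(4) + (3)·(3) + (-1)·(-1) + (-3)·(-3)) / 4 = 44/4 = 11

S is symmetric (S[j,i] = S[i,j]). Assembling:

S = [[7.5, -0.25, 7.5],
 [-0.25, 7.8, -3.75],
 [7.5, -3.75, 11]]


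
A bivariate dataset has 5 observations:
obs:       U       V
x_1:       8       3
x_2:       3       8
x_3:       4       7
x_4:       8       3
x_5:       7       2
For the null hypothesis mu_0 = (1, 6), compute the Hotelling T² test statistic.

Step 1 — sample mean vector:
  mean(U) = (8 + 3 + 4 + 8 + 7) / 5 = 30/5 = 6
  mean(V) = (3 + 8 + 7 + 3 + 2) / 5 = 23/5 = 4.6
  x̄ = (6, 4.6),  deviation x̄ - mu_0 = (6, 4.6) - (1, 6) = (5, -1.4).

Step 2 — sample covariance matrix, S[i,j] = (1/(n-1)) · Σ_k (x_{k,i} - mean_i) · (x_{k,j} - mean_j), divisor n-1 = 4:
  S[U,U] = ((2)·(2) + (-3)·(-3) + (-2)·(-2) + (2)·(2) + (1)·(1)) / 4 = 22/4 = 5.5
  S[U,V] = ((2)·(-1.6) + (-3)·(3.4) + (-2)·(2.4) + (2)·(-1.6) + (1)·(-2.6)) / 4 = -24/4 = -6
  S[V,V] = ((-1.6)·(-1.6) + (3.4)·(3.4) + (2.4)·(2.4) + (-1.6)·(-1.6) + (-2.6)·(-2.6)) / 4 = 29.2/4 = 7.3
  S = [[5.5, -6],
 [-6, 7.3]].

Step 3 — invert S. det(S) = 5.5·7.3 - (-6)² = 4.15.
  S^{-1} = (1/det) · [[d, -b], [-b, a]] = [[1.759, 1.4458],
 [1.4458, 1.3253]].

Step 4 — quadratic form (x̄ - mu_0)^T · S^{-1} · (x̄ - mu_0):
  S^{-1} · (x̄ - mu_0) = (6.7711, 5.3735),
  (x̄ - mu_0)^T · [...] = (5)·(6.7711) + (-1.4)·(5.3735) = 26.3325.

Step 5 — scale by n: T² = 5 · 26.3325 = 131.6627.

T² ≈ 131.6627


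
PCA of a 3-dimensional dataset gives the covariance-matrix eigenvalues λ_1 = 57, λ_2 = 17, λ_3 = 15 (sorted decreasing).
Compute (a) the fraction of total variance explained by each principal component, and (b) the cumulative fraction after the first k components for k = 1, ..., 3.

Step 1 — total variance = trace(Sigma) = Σ λ_i = 57 + 17 + 15 = 89.

Step 2 — fraction explained by component i = λ_i / Σ λ:
  PC1: 57/89 = 0.6404
  PC2: 17/89 = 0.191
  PC3: 15/89 = 0.1685

Step 3 — cumulative fraction after k components = (λ_1 + ... + λ_k) / Σ λ:
  k = 1: 57/89 = 0.6404
  k = 2: (57 + 17)/89 = 74/89 = 0.8315
  k = 3: (57 + 17 + 15)/89 = 89/89 = 1

Summary (fraction, with percent):

explained: PC1 0.6404 (64.04%), PC2 0.191 (19.1%), PC3 0.1685 (16.85%);  cumulative: 0.6404, 0.8315, 1


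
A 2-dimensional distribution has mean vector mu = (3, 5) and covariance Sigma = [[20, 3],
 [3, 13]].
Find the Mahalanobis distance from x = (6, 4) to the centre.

Step 1 — centre the observation: (x - mu) = (3, -1).

Step 2 — invert Sigma. det(Sigma) = 20·13 - (3)² = 251.
  Sigma^{-1} = (1/det) · [[d, -b], [-b, a]] = [[0.0518, -0.012],
 [-0.012, 0.0797]].

Step 3 — form the quadratic (x - mu)^T · Sigma^{-1} · (x - mu):
  Sigma^{-1} · (x - mu) = (0.1673, -0.1155).
  (x - mu)^T · [Sigma^{-1} · (x - mu)] = (3)·(0.1673) + (-1)·(-0.1155) = 0.6175.

Step 4 — take square root: d = √(0.6175) ≈ 0.7858.

d(x, mu) = √(0.6175) ≈ 0.7858


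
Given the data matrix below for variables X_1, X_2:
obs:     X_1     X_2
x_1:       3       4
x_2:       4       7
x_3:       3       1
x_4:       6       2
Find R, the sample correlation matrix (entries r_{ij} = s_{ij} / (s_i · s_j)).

Step 1 — column means:
  mean(X_1) = (3 + 4 + 3 + 6) / 4 = 16/4 = 4
  mean(X_2) = (4 + 7 + 1 + 2) / 4 = 14/4 = 3.5

Step 2 — sample variances and covariances s[i,j] = (1/(n-1)) · Σ_k (x_{k,i} - mean_i) · (x_{k,j} - mean_j), with n-1 = 3:
  s[X_1,X_1] = ((-1)·(-1) + (0)·(0) + (-1)·(-1) + (2)·(2)) / 3 = 6/3 = 2
  s[X_1,X_2] = ((-1)·(0.5) + (0)·(3.5) + (-1)·(-2.5) + (2)·(-1.5)) / 3 = -1/3 = -0.3333
  s[X_2,X_2] = ((0.5)·(0.5) + (3.5)·(3.5) + (-2.5)·(-2.5) + (-1.5)·(-1.5)) / 3 = 21/3 = 7
  Sample standard deviations s_i = √(s[i,i]):
  s(X_1) = √(2) = 1.4142
  s(X_2) = √(7) = 2.6458

Step 3 — r_{ij} = s_{ij} / (s_i · s_j):
  r[X_1,X_1] = 1 (diagonal).
  r[X_1,X_2] = -0.3333 / (1.4142 · 2.6458) = -0.3333 / 3.7417 = -0.0891
  r[X_2,X_2] = 1 (diagonal).

R is symmetric with unit diagonal. Assembling:

R = [[1, -0.0891],
 [-0.0891, 1]]


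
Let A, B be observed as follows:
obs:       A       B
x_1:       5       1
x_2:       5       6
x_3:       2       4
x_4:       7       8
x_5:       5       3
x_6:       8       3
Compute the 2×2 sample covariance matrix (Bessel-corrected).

Step 1 — column means:
  mean(A) = (5 + 5 + 2 + 7 + 5 + 8) / 6 = 32/6 = 5.3333
  mean(B) = (1 + 6 + 4 + 8 + 3 + 3) / 6 = 25/6 = 4.1667

Step 2 — sample covariance S[i,j] = (1/(n-1)) · Σ_k (x_{k,i} - mean_i) · (x_{k,j} - mean_j), with n-1 = 5.
  S[A,A] = ((-0.3333)·(-0.3333) + (-0.3333)·(-0.3333) + (-3.3333)·(-3.3333) + (1.6667)·(1.6667) + (-0.3333)·(-0.3333) + (2.6667)·(2.6667)) / 5 = 21.3333/5 = 4.2667
  S[A,B] = ((-0.3333)·(-3.1667) + (-0.3333)·(1.8333) + (-3.3333)·(-0.1667) + (1.6667)·(3.8333) + (-0.3333)·(-1.1667) + (2.6667)·(-1.1667)) / 5 = 4.6667/5 = 0.9333
  S[B,B] = ((-3.1667)·(-3.1667) + (1.8333)·(1.8333) + (-0.1667)·(-0.1667) + (3.8333)·(3.8333) + (-1.1667)·(-1.1667) + (-1.1667)·(-1.1667)) / 5 = 30.8333/5 = 6.1667

S is symmetric (S[j,i] = S[i,j]). Assembling:

S = [[4.2667, 0.9333],
 [0.9333, 6.1667]]


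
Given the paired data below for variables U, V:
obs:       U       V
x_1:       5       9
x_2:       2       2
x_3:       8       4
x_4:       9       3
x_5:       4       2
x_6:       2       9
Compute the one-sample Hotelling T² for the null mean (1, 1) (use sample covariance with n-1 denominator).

Step 1 — sample mean vector:
  mean(U) = (5 + 2 + 8 + 9 + 4 + 2) / 6 = 30/6 = 5
  mean(V) = (9 + 2 + 4 + 3 + 2 + 9) / 6 = 29/6 = 4.8333
  x̄ = (5, 4.8333),  deviation x̄ - mu_0 = (5, 4.8333) - (1, 1) = (4, 3.8333).

Step 2 — sample covariance matrix, S[i,j] = (1/(n-1)) · Σ_k (x_{k,i} - mean_i) · (x_{k,j} - mean_j), divisor n-1 = 5:
  S[U,U] = ((0)·(0) + (-3)·(-3) + (3)·(3) + (4)·(4) + (-1)·(-1) + (-3)·(-3)) / 5 = 44/5 = 8.8
  S[U,V] = ((0)·(4.1667) + (-3)·(-2.8333) + (3)·(-0.8333) + (4)·(-1.8333) + (-1)·(-2.8333) + (-3)·(4.1667)) / 5 = -11/5 = -2.2
  S[V,V] = ((4.1667)·(4.1667) + (-2.8333)·(-2.8333) + (-0.8333)·(-0.8333) + (-1.8333)·(-1.8333) + (-2.8333)·(-2.8333) + (4.1667)·(4.1667)) / 5 = 54.8333/5 = 10.9667
  S = [[8.8, -2.2],
 [-2.2, 10.9667]].

Step 3 — invert S. det(S) = 8.8·10.9667 - (-2.2)² = 91.6667.
  S^{-1} = (1/det) · [[d, -b], [-b, a]] = [[0.1196, 0.024],
 [0.024, 0.096]].

Step 4 — quadratic form (x̄ - mu_0)^T · S^{-1} · (x̄ - mu_0):
  S^{-1} · (x̄ - mu_0) = (0.5705, 0.464),
  (x̄ - mu_0)^T · [...] = (4)·(0.5705) + (3.8333)·(0.464) = 4.0608.

Step 5 — scale by n: T² = 6 · 4.0608 = 24.3651.

T² ≈ 24.3651


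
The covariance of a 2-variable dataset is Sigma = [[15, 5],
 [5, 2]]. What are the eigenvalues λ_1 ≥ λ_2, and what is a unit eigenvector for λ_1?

Step 1 — characteristic polynomial of 2×2 Sigma:
  det(Sigma - λI) = λ² - trace · λ + det = 0.
  trace = 15 + 2 = 17, det = 15·2 - (5)² = 5.
Step 2 — discriminant:
  Δ = trace² - 4·det = 289 - 20 = 269.
Step 3 — eigenvalues:
  λ = (trace ± √Δ)/2 = (17 ± 16.4012)/2,
  λ_1 = 16.7006,  λ_2 = 0.2994.

Step 4 — unit eigenvector for λ_1: solve (Sigma - λ_1 I)v = 0. First row:
  (15 - 16.7006)·v_x + (5)·v_y = 0, i.e. (-1.7006)·v_x + (5)·v_y = 0,
  so v ∝ (b, λ_1 - a) = (5, 1.7006) = u.
  ||u|| = √((5)² + (1.7006)²) = √(27.8921) ≈ 5.2813,
  v_1 = u/||u|| ≈ (0.9467, 0.322) (||v_1|| = 1).

λ_1 = 16.7006,  λ_2 = 0.2994;  v_1 ≈ (0.9467, 0.322)


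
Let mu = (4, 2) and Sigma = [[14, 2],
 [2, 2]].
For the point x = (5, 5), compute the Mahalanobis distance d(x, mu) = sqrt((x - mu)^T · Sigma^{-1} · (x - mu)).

Step 1 — centre the observation: (x - mu) = (1, 3).

Step 2 — invert Sigma. det(Sigma) = 14·2 - (2)² = 24.
  Sigma^{-1} = (1/det) · [[d, -b], [-b, a]] = [[0.0833, -0.0833],
 [-0.0833, 0.5833]].

Step 3 — form the quadratic (x - mu)^T · Sigma^{-1} · (x - mu):
  Sigma^{-1} · (x - mu) = (-0.1667, 1.6667).
  (x - mu)^T · [Sigma^{-1} · (x - mu)] = (1)·(-0.1667) + (3)·(1.6667) = 4.8333.

Step 4 — take square root: d = √(4.8333) ≈ 2.1985.

d(x, mu) = √(4.8333) ≈ 2.1985


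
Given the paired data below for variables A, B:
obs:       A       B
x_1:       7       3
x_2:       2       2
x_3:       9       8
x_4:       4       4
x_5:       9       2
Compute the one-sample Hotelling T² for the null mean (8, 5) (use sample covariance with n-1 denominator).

Step 1 — sample mean vector:
  mean(A) = (7 + 2 + 9 + 4 + 9) / 5 = 31/5 = 6.2
  mean(B) = (3 + 2 + 8 + 4 + 2) / 5 = 19/5 = 3.8
  x̄ = (6.2, 3.8),  deviation x̄ - mu_0 = (6.2, 3.8) - (8, 5) = (-1.8, -1.2).

Step 2 — sample covariance matrix, S[i,j] = (1/(n-1)) · Σ_k (x_{k,i} - mean_i) · (x_{k,j} - mean_j), divisor n-1 = 4:
  S[A,A] = ((0.8)·(0.8) + (-4.2)·(-4.2) + (2.8)·(2.8) + (-2.2)·(-2.2) + (2.8)·(2.8)) / 4 = 38.8/4 = 9.7
  S[A,B] = ((0.8)·(-0.8) + (-4.2)·(-1.8) + (2.8)·(4.2) + (-2.2)·(0.2) + (2.8)·(-1.8)) / 4 = 13.2/4 = 3.3
  S[B,B] = ((-0.8)·(-0.8) + (-1.8)·(-1.8) + (4.2)·(4.2) + (0.2)·(0.2) + (-1.8)·(-1.8)) / 4 = 24.8/4 = 6.2
  S = [[9.7, 3.3],
 [3.3, 6.2]].

Step 3 — invert S. det(S) = 9.7·6.2 - (3.3)² = 49.25.
  S^{-1} = (1/det) · [[d, -b], [-b, a]] = [[0.1259, -0.067],
 [-0.067, 0.197]].

Step 4 — quadratic form (x̄ - mu_0)^T · S^{-1} · (x̄ - mu_0):
  S^{-1} · (x̄ - mu_0) = (-0.1462, -0.1157),
  (x̄ - mu_0)^T · [...] = (-1.8)·(-0.1462) + (-1.2)·(-0.1157) = 0.402.

Step 5 — scale by n: T² = 5 · 0.402 = 2.0102.

T² ≈ 2.0102


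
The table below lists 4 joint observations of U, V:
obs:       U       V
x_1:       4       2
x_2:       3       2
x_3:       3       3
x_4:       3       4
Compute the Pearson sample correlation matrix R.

Step 1 — column means:
  mean(U) = (4 + 3 + 3 + 3) / 4 = 13/4 = 3.25
  mean(V) = (2 + 2 + 3 + 4) / 4 = 11/4 = 2.75

Step 2 — sample variances and covariances s[i,j] = (1/(n-1)) · Σ_k (x_{k,i} - mean_i) · (x_{k,j} - mean_j), with n-1 = 3:
  s[U,U] = ((0.75)·(0.75) + (-0.25)·(-0.25) + (-0.25)·(-0.25) + (-0.25)·(-0.25)) / 3 = 0.75/3 = 0.25
  s[U,V] = ((0.75)·(-0.75) + (-0.25)·(-0.75) + (-0.25)·(0.25) + (-0.25)·(1.25)) / 3 = -0.75/3 = -0.25
  s[V,V] = ((-0.75)·(-0.75) + (-0.75)·(-0.75) + (0.25)·(0.25) + (1.25)·(1.25)) / 3 = 2.75/3 = 0.9167
  Sample standard deviations s_i = √(s[i,i]):
  s(U) = √(0.25) = 0.5
  s(V) = √(0.9167) = 0.9574

Step 3 — r_{ij} = s_{ij} / (s_i · s_j):
  r[U,U] = 1 (diagonal).
  r[U,V] = -0.25 / (0.5 · 0.9574) = -0.25 / 0.4787 = -0.5222
  r[V,V] = 1 (diagonal).

R is symmetric with unit diagonal. Assembling:

R = [[1, -0.5222],
 [-0.5222, 1]]


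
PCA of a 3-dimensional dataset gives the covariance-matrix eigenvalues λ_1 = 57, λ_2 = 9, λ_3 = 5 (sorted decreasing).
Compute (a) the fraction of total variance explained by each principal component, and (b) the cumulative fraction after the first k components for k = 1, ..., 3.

Step 1 — total variance = trace(Sigma) = Σ λ_i = 57 + 9 + 5 = 71.

Step 2 — fraction explained by component i = λ_i / Σ λ:
  PC1: 57/71 = 0.8028
  PC2: 9/71 = 0.1268
  PC3: 5/71 = 0.0704

Step 3 — cumulative fraction after k components = (λ_1 + ... + λ_k) / Σ λ:
  k = 1: 57/71 = 0.8028
  k = 2: (57 + 9)/71 = 66/71 = 0.9296
  k = 3: (57 + 9 + 5)/71 = 71/71 = 1

Summary (fraction, with percent):

explained: PC1 0.8028 (80.28%), PC2 0.1268 (12.68%), PC3 0.0704 (7.04%);  cumulative: 0.8028, 0.9296, 1


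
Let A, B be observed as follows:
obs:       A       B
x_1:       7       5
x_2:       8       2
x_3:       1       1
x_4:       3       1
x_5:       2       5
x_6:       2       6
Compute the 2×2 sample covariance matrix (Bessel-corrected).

Step 1 — column means:
  mean(A) = (7 + 8 + 1 + 3 + 2 + 2) / 6 = 23/6 = 3.8333
  mean(B) = (5 + 2 + 1 + 1 + 5 + 6) / 6 = 20/6 = 3.3333

Step 2 — sample covariance S[i,j] = (1/(n-1)) · Σ_k (x_{k,i} - mean_i) · (x_{k,j} - mean_j), with n-1 = 5.
  S[A,A] = ((3.1667)·(3.1667) + (4.1667)·(4.1667) + (-2.8333)·(-2.8333) + (-0.8333)·(-0.8333) + (-1.8333)·(-1.8333) + (-1.8333)·(-1.8333)) / 5 = 42.8333/5 = 8.5667
  S[A,B] = ((3.1667)·(1.6667) + (4.1667)·(-1.3333) + (-2.8333)·(-2.3333) + (-0.8333)·(-2.3333) + (-1.8333)·(1.6667) + (-1.8333)·(2.6667)) / 5 = 0.3333/5 = 0.0667
  S[B,B] = ((1.6667)·(1.6667) + (-1.3333)·(-1.3333) + (-2.3333)·(-2.3333) + (-2.3333)·(-2.3333) + (1.6667)·(1.6667) + (2.6667)·(2.6667)) / 5 = 25.3333/5 = 5.0667

S is symmetric (S[j,i] = S[i,j]). Assembling:

S = [[8.5667, 0.0667],
 [0.0667, 5.0667]]


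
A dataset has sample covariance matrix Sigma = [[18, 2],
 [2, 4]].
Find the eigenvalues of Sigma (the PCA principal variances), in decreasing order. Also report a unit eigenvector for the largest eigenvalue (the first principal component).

Step 1 — characteristic polynomial of 2×2 Sigma:
  det(Sigma - λI) = λ² - trace · λ + det = 0.
  trace = 18 + 4 = 22, det = 18·4 - (2)² = 68.
Step 2 — discriminant:
  Δ = trace² - 4·det = 484 - 272 = 212.
Step 3 — eigenvalues:
  λ = (trace ± √Δ)/2 = (22 ± 14.5602)/2,
  λ_1 = 18.2801,  λ_2 = 3.7199.

Step 4 — unit eigenvector for λ_1: solve (Sigma - λ_1 I)v = 0. First row:
  (18 - 18.2801)·v_x + (2)·v_y = 0, i.e. (-0.2801)·v_x + (2)·v_y = 0,
  so v ∝ (b, λ_1 - a) = (2, 0.2801) = u.
  ||u|| = √((2)² + (0.2801)²) = √(4.0785) ≈ 2.0195,
  v_1 = u/||u|| ≈ (0.9903, 0.1387) (||v_1|| = 1).

λ_1 = 18.2801,  λ_2 = 3.7199;  v_1 ≈ (0.9903, 0.1387)


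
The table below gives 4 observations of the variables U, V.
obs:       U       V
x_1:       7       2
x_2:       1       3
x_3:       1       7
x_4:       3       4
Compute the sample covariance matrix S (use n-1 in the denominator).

Step 1 — column means:
  mean(U) = (7 + 1 + 1 + 3) / 4 = 12/4 = 3
  mean(V) = (2 + 3 + 7 + 4) / 4 = 16/4 = 4

Step 2 — sample covariance S[i,j] = (1/(n-1)) · Σ_k (x_{k,i} - mean_i) · (x_{k,j} - mean_j), with n-1 = 3.
  S[U,U] = ((4)·(4) + (-2)·(-2) + (-2)·(-2) + (0)·(0)) / 3 = 24/3 = 8
  S[U,V] = ((4)·(-2) + (-2)·(-1) + (-2)·(3) + (0)·(0)) / 3 = -12/3 = -4
  S[V,V] = ((-2)·(-2) + (-1)·(-1) + (3)·(3) + (0)·(0)) / 3 = 14/3 = 4.6667

S is symmetric (S[j,i] = S[i,j]). Assembling:

S = [[8, -4],
 [-4, 4.6667]]


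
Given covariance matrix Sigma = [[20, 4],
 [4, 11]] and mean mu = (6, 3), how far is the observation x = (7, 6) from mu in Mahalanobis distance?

Step 1 — centre the observation: (x - mu) = (1, 3).

Step 2 — invert Sigma. det(Sigma) = 20·11 - (4)² = 204.
  Sigma^{-1} = (1/det) · [[d, -b], [-b, a]] = [[0.0539, -0.0196],
 [-0.0196, 0.098]].

Step 3 — form the quadratic (x - mu)^T · Sigma^{-1} · (x - mu):
  Sigma^{-1} · (x - mu) = (-0.0049, 0.2745).
  (x - mu)^T · [Sigma^{-1} · (x - mu)] = (1)·(-0.0049) + (3)·(0.2745) = 0.8186.

Step 4 — take square root: d = √(0.8186) ≈ 0.9048.

d(x, mu) = √(0.8186) ≈ 0.9048


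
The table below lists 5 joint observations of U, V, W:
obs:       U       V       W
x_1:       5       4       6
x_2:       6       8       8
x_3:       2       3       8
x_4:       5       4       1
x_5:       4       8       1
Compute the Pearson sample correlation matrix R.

Step 1 — column means:
  mean(U) = (5 + 6 + 2 + 5 + 4) / 5 = 22/5 = 4.4
  mean(V) = (4 + 8 + 3 + 4 + 8) / 5 = 27/5 = 5.4
  mean(W) = (6 + 8 + 8 + 1 + 1) / 5 = 24/5 = 4.8

Step 2 — sample variances and covariances s[i,j] = (1/(n-1)) · Σ_k (x_{k,i} - mean_i) · (x_{k,j} - mean_j), with n-1 = 4:
  s[U,U] = ((0.6)·(0.6) + (1.6)·(1.6) + (-2.4)·(-2.4) + (0.6)·(0.6) + (-0.4)·(-0.4)) / 4 = 9.2/4 = 2.3
  s[U,V] = ((0.6)·(-1.4) + (1.6)·(2.6) + (-2.4)·(-2.4) + (0.6)·(-1.4) + (-0.4)·(2.6)) / 4 = 7.2/4 = 1.8
  s[U,W] = ((0.6)·(1.2) + (1.6)·(3.2) + (-2.4)·(3.2) + (0.6)·(-3.8) + (-0.4)·(-3.8)) / 4 = -2.6/4 = -0.65
  s[V,V] = ((-1.4)·(-1.4) + (2.6)·(2.6) + (-2.4)·(-2.4) + (-1.4)·(-1.4) + (2.6)·(2.6)) / 4 = 23.2/4 = 5.8
  s[V,W] = ((-1.4)·(1.2) + (2.6)·(3.2) + (-2.4)·(3.2) + (-1.4)·(-3.8) + (2.6)·(-3.8)) / 4 = -5.6/4 = -1.4
  s[W,W] = ((1.2)·(1.2) + (3.2)·(3.2) + (3.2)·(3.2) + (-3.8)·(-3.8) + (-3.8)·(-3.8)) / 4 = 50.8/4 = 12.7
  Sample standard deviations s_i = √(s[i,i]):
  s(U) = √(2.3) = 1.5166
  s(V) = √(5.8) = 2.4083
  s(W) = √(12.7) = 3.5637

Step 3 — r_{ij} = s_{ij} / (s_i · s_j):
  r[U,U] = 1 (diagonal).
  r[U,V] = 1.8 / (1.5166 · 2.4083) = 1.8 / 3.6524 = 0.4928
  r[U,W] = -0.65 / (1.5166 · 3.5637) = -0.65 / 5.4046 = -0.1203
  r[V,V] = 1 (diagonal).
  r[V,W] = -1.4 / (2.4083 · 3.5637) = -1.4 / 8.5825 = -0.1631
  r[W,W] = 1 (diagonal).

R is symmetric with unit diagonal. Assembling:

R = [[1, 0.4928, -0.1203],
 [0.4928, 1, -0.1631],
 [-0.1203, -0.1631, 1]]


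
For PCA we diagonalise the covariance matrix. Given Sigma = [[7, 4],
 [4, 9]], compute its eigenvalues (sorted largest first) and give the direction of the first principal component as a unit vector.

Step 1 — characteristic polynomial of 2×2 Sigma:
  det(Sigma - λI) = λ² - trace · λ + det = 0.
  trace = 7 + 9 = 16, det = 7·9 - (4)² = 47.
Step 2 — discriminant:
  Δ = trace² - 4·det = 256 - 188 = 68.
Step 3 — eigenvalues:
  λ = (trace ± √Δ)/2 = (16 ± 8.2462)/2,
  λ_1 = 12.1231,  λ_2 = 3.8769.

Step 4 — unit eigenvector for λ_1: solve (Sigma - λ_1 I)v = 0. First row:
  (7 - 12.1231)·v_x + (4)·v_y = 0, i.e. (-5.1231)·v_x + (4)·v_y = 0,
  so v ∝ (b, λ_1 - a) = (4, 5.1231) = u.
  ||u|| = √((4)² + (5.1231)²) = √(42.2462) ≈ 6.4997,
  v_1 = u/||u|| ≈ (0.6154, 0.7882) (||v_1|| = 1).

λ_1 = 12.1231,  λ_2 = 3.8769;  v_1 ≈ (0.6154, 0.7882)


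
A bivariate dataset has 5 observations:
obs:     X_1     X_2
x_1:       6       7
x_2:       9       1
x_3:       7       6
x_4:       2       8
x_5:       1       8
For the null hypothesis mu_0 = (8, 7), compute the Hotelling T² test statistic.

Step 1 — sample mean vector:
  mean(X_1) = (6 + 9 + 7 + 2 + 1) / 5 = 25/5 = 5
  mean(X_2) = (7 + 1 + 6 + 8 + 8) / 5 = 30/5 = 6
  x̄ = (5, 6),  deviation x̄ - mu_0 = (5, 6) - (8, 7) = (-3, -1).

Step 2 — sample covariance matrix, S[i,j] = (1/(n-1)) · Σ_k (x_{k,i} - mean_i) · (x_{k,j} - mean_j), divisor n-1 = 4:
  S[X_1,X_1] = ((1)·(1) + (4)·(4) + (2)·(2) + (-3)·(-3) + (-4)·(-4)) / 4 = 46/4 = 11.5
  S[X_1,X_2] = ((1)·(1) + (4)·(-5) + (2)·(0) + (-3)·(2) + (-4)·(2)) / 4 = -33/4 = -8.25
  S[X_2,X_2] = ((1)·(1) + (-5)·(-5) + (0)·(0) + (2)·(2) + (2)·(2)) / 4 = 34/4 = 8.5
  S = [[11.5, -8.25],
 [-8.25, 8.5]].

Step 3 — invert S. det(S) = 11.5·8.5 - (-8.25)² = 29.6875.
  S^{-1} = (1/det) · [[d, -b], [-b, a]] = [[0.2863, 0.2779],
 [0.2779, 0.3874]].

Step 4 — quadratic form (x̄ - mu_0)^T · S^{-1} · (x̄ - mu_0):
  S^{-1} · (x̄ - mu_0) = (-1.1368, -1.2211),
  (x̄ - mu_0)^T · [...] = (-3)·(-1.1368) + (-1)·(-1.2211) = 4.6316.

Step 5 — scale by n: T² = 5 · 4.6316 = 23.1579.

T² ≈ 23.1579


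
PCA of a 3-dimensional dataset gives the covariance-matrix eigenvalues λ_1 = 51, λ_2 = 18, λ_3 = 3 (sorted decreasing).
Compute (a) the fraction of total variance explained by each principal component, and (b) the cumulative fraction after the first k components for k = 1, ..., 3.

Step 1 — total variance = trace(Sigma) = Σ λ_i = 51 + 18 + 3 = 72.

Step 2 — fraction explained by component i = λ_i / Σ λ:
  PC1: 51/72 = 0.7083
  PC2: 18/72 = 0.25
  PC3: 3/72 = 0.0417

Step 3 — cumulative fraction after k components = (λ_1 + ... + λ_k) / Σ λ:
  k = 1: 51/72 = 0.7083
  k = 2: (51 + 18)/72 = 69/72 = 0.9583
  k = 3: (51 + 18 + 3)/72 = 72/72 = 1

Summary (fraction, with percent):

explained: PC1 0.7083 (70.83%), PC2 0.25 (25%), PC3 0.0417 (4.17%);  cumulative: 0.7083, 0.9583, 1


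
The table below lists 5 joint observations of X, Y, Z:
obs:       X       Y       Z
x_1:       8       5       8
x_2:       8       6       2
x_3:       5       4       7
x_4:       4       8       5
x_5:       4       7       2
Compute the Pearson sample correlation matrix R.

Step 1 — column means:
  mean(X) = (8 + 8 + 5 + 4 + 4) / 5 = 29/5 = 5.8
  mean(Y) = (5 + 6 + 4 + 8 + 7) / 5 = 30/5 = 6
  mean(Z) = (8 + 2 + 7 + 5 + 2) / 5 = 24/5 = 4.8

Step 2 — sample variances and covariances s[i,j] = (1/(n-1)) · Σ_k (x_{k,i} - mean_i) · (x_{k,j} - mean_j), with n-1 = 4:
  s[X,X] = ((2.2)·(2.2) + (2.2)·(2.2) + (-0.8)·(-0.8) + (-1.8)·(-1.8) + (-1.8)·(-1.8)) / 4 = 16.8/4 = 4.2
  s[X,Y] = ((2.2)·(-1) + (2.2)·(0) + (-0.8)·(-2) + (-1.8)·(2) + (-1.8)·(1)) / 4 = -6/4 = -1.5
  s[X,Z] = ((2.2)·(3.2) + (2.2)·(-2.8) + (-0.8)·(2.2) + (-1.8)·(0.2) + (-1.8)·(-2.8)) / 4 = 3.8/4 = 0.95
  s[Y,Y] = ((-1)·(-1) + (0)·(0) + (-2)·(-2) + (2)·(2) + (1)·(1)) / 4 = 10/4 = 2.5
  s[Y,Z] = ((-1)·(3.2) + (0)·(-2.8) + (-2)·(2.2) + (2)·(0.2) + (1)·(-2.8)) / 4 = -10/4 = -2.5
  s[Z,Z] = ((3.2)·(3.2) + (-2.8)·(-2.8) + (2.2)·(2.2) + (0.2)·(0.2) + (-2.8)·(-2.8)) / 4 = 30.8/4 = 7.7
  Sample standard deviations s_i = √(s[i,i]):
  s(X) = √(4.2) = 2.0494
  s(Y) = √(2.5) = 1.5811
  s(Z) = √(7.7) = 2.7749

Step 3 — r_{ij} = s_{ij} / (s_i · s_j):
  r[X,X] = 1 (diagonal).
  r[X,Y] = -1.5 / (2.0494 · 1.5811) = -1.5 / 3.2404 = -0.4629
  r[X,Z] = 0.95 / (2.0494 · 2.7749) = 0.95 / 5.6868 = 0.1671
  r[Y,Y] = 1 (diagonal).
  r[Y,Z] = -2.5 / (1.5811 · 2.7749) = -2.5 / 4.3875 = -0.5698
  r[Z,Z] = 1 (diagonal).

R is symmetric with unit diagonal. Assembling:

R = [[1, -0.4629, 0.1671],
 [-0.4629, 1, -0.5698],
 [0.1671, -0.5698, 1]]


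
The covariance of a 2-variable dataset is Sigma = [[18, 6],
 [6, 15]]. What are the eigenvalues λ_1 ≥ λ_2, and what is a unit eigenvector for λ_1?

Step 1 — characteristic polynomial of 2×2 Sigma:
  det(Sigma - λI) = λ² - trace · λ + det = 0.
  trace = 18 + 15 = 33, det = 18·15 - (6)² = 234.
Step 2 — discriminant:
  Δ = trace² - 4·det = 1089 - 936 = 153.
Step 3 — eigenvalues:
  λ = (trace ± √Δ)/2 = (33 ± 12.3693)/2,
  λ_1 = 22.6847,  λ_2 = 10.3153.

Step 4 — unit eigenvector for λ_1: solve (Sigma - λ_1 I)v = 0. First row:
  (18 - 22.6847)·v_x + (6)·v_y = 0, i.e. (-4.6847)·v_x + (6)·v_y = 0,
  so v ∝ (b, λ_1 - a) = (6, 4.6847) = u.
  ||u|| = √((6)² + (4.6847)²) = √(57.946) ≈ 7.6122,
  v_1 = u/||u|| ≈ (0.7882, 0.6154) (||v_1|| = 1).

λ_1 = 22.6847,  λ_2 = 10.3153;  v_1 ≈ (0.7882, 0.6154)


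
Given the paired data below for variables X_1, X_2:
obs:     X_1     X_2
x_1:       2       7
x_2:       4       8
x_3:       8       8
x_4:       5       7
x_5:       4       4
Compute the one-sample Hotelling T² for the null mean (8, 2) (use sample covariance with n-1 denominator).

Step 1 — sample mean vector:
  mean(X_1) = (2 + 4 + 8 + 5 + 4) / 5 = 23/5 = 4.6
  mean(X_2) = (7 + 8 + 8 + 7 + 4) / 5 = 34/5 = 6.8
  x̄ = (4.6, 6.8),  deviation x̄ - mu_0 = (4.6, 6.8) - (8, 2) = (-3.4, 4.8).

Step 2 — sample covariance matrix, S[i,j] = (1/(n-1)) · Σ_k (x_{k,i} - mean_i) · (x_{k,j} - mean_j), divisor n-1 = 4:
  S[X_1,X_1] = ((-2.6)·(-2.6) + (-0.6)·(-0.6) + (3.4)·(3.4) + (0.4)·(0.4) + (-0.6)·(-0.6)) / 4 = 19.2/4 = 4.8
  S[X_1,X_2] = ((-2.6)·(0.2) + (-0.6)·(1.2) + (3.4)·(1.2) + (0.4)·(0.2) + (-0.6)·(-2.8)) / 4 = 4.6/4 = 1.15
  S[X_2,X_2] = ((0.2)·(0.2) + (1.2)·(1.2) + (1.2)·(1.2) + (0.2)·(0.2) + (-2.8)·(-2.8)) / 4 = 10.8/4 = 2.7
  S = [[4.8, 1.15],
 [1.15, 2.7]].

Step 3 — invert S. det(S) = 4.8·2.7 - (1.15)² = 11.6375.
  S^{-1} = (1/det) · [[d, -b], [-b, a]] = [[0.232, -0.0988],
 [-0.0988, 0.4125]].

Step 4 — quadratic form (x̄ - mu_0)^T · S^{-1} · (x̄ - mu_0):
  S^{-1} · (x̄ - mu_0) = (-1.2632, 2.3158),
  (x̄ - mu_0)^T · [...] = (-3.4)·(-1.2632) + (4.8)·(2.3158) = 15.4105.

Step 5 — scale by n: T² = 5 · 15.4105 = 77.0526.

T² ≈ 77.0526


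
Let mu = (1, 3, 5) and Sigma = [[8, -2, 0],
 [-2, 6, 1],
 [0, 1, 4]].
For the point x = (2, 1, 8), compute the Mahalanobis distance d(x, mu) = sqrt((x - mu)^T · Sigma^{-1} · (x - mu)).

Step 1 — centre the observation: (x - mu) = (1, -2, 3).

Step 2 — invert Sigma (cofactor / det for 3×3, or solve directly):
  Sigma^{-1} = [[0.1369, 0.0476, -0.0119],
 [0.0476, 0.1905, -0.0476],
 [-0.0119, -0.0476, 0.2619]].

Step 3 — form the quadratic (x - mu)^T · Sigma^{-1} · (x - mu):
  Sigma^{-1} · (x - mu) = (0.006, -0.4762, 0.869).
  (x - mu)^T · [Sigma^{-1} · (x - mu)] = (1)·(0.006) + (-2)·(-0.4762) + (3)·(0.869) = 3.5655.

Step 4 — take square root: d = √(3.5655) ≈ 1.8882.

d(x, mu) = √(3.5655) ≈ 1.8882


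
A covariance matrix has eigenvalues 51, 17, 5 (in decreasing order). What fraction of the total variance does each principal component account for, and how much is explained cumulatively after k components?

Step 1 — total variance = trace(Sigma) = Σ λ_i = 51 + 17 + 5 = 73.

Step 2 — fraction explained by component i = λ_i / Σ λ:
  PC1: 51/73 = 0.6986
  PC2: 17/73 = 0.2329
  PC3: 5/73 = 0.0685

Step 3 — cumulative fraction after k components = (λ_1 + ... + λ_k) / Σ λ:
  k = 1: 51/73 = 0.6986
  k = 2: (51 + 17)/73 = 68/73 = 0.9315
  k = 3: (51 + 17 + 5)/73 = 73/73 = 1

Summary (fraction, with percent):

explained: PC1 0.6986 (69.86%), PC2 0.2329 (23.29%), PC3 0.0685 (6.85%);  cumulative: 0.6986, 0.9315, 1


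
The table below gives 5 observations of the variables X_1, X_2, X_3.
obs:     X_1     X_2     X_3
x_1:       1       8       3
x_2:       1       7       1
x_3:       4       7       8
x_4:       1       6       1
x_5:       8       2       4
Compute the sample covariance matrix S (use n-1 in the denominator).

Step 1 — column means:
  mean(X_1) = (1 + 1 + 4 + 1 + 8) / 5 = 15/5 = 3
  mean(X_2) = (8 + 7 + 7 + 6 + 2) / 5 = 30/5 = 6
  mean(X_3) = (3 + 1 + 8 + 1 + 4) / 5 = 17/5 = 3.4

Step 2 — sample covariance S[i,j] = (1/(n-1)) · Σ_k (x_{k,i} - mean_i) · (x_{k,j} - mean_j), with n-1 = 4.
  S[X_1,X_1] = ((-2)·(-2) + (-2)·(-2) + (1)·(1) + (-2)·(-2) + (5)·(5)) / 4 = 38/4 = 9.5
  S[X_1,X_2] = ((-2)·(2) + (-2)·(1) + (1)·(1) + (-2)·(0) + (5)·(-4)) / 4 = -25/4 = -6.25
  S[X_1,X_3] = ((-2)·(-0.4) + (-2)·(-2.4) + (1)·(4.6) + (-2)·(-2.4) + (5)·(0.6)) / 4 = 18/4 = 4.5
  S[X_2,X_2] = ((2)·(2) + (1)·(1) + (1)·(1) + (0)·(0) + (-4)·(-4)) / 4 = 22/4 = 5.5
  S[X_2,X_3] = ((2)·(-0.4) + (1)·(-2.4) + (1)·(4.6) + (0)·(-2.4) + (-4)·(0.6)) / 4 = -1/4 = -0.25
  S[X_3,X_3] = ((-0.4)·(-0.4) + (-2.4)·(-2.4) + (4.6)·(4.6) + (-2.4)·(-2.4) + (0.6)·(0.6)) / 4 = 33.2/4 = 8.3

S is symmetric (S[j,i] = S[i,j]). Assembling:

S = [[9.5, -6.25, 4.5],
 [-6.25, 5.5, -0.25],
 [4.5, -0.25, 8.3]]


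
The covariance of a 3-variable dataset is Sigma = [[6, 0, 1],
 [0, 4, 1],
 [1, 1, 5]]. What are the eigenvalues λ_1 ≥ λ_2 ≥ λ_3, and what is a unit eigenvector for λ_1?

Step 1 — characteristic polynomial p(λ) = det(λI - Sigma) = λ³ - tr·λ² + c_1·λ - det, where tr = trace, c_1 = sum of the principal 2×2 minors, det = det(Sigma):
  tr = 6 + 4 + 5 = 15,
  c_1 = (6·4 - (0)²) + (6·5 - (1)²) + (4·5 - (1)²) = 24 + 29 + 19 = 72,
  det = 6·(4·5 - (1)²) - (0)·((0)·5 - (1)·(1)) + (1)·((0)·(1) - 4·(1)) = 6·(19) - (0)·(-1) + (1)·(-4) = 110.
  So p(λ) = λ³ - 15λ² + 72λ - 110.
Step 2 — look for an integer root (rational root theorem: any rational root is an integer divisor of 110). Testing λ = 5:
  p(5) = 125 - 375 + 360 - 110 = 0  ✓
  Dividing out (λ - 5): p(λ) = (λ - 5)(λ² - 10λ + 22).
Step 3 — remaining eigenvalues from the quadratic λ² - 10λ + 22 = 0:
  Δ = 10² - 4·22 = 100 - 88 = 12,  λ = (10 ± √12)/2 = (10 ± 3.4641)/2 ≈ 6.7321 or 3.2679.
  Sorted: λ_1 = 6.7321,  λ_2 = 5,  λ_3 = 3.2679  (check: sum = 15 = tr ✓).

Step 4 — unit eigenvector for λ_1 ≈ 6.7321: v spans the null space of (Sigma - λ_1 I), whose rows are
  r_1 = (-0.7321, 0, 1),  r_2 = (0, -2.7321, 1),  r_3 = (1, 1, -1.7321).
  v is orthogonal to every row, so take v ∝ r_1 × r_2 = ((0)·(1) - (1)·(-2.7321), (1)·(0) - (-0.7321)·(1), (-0.7321)·(-2.7321) - (0)·(0)) ≈ (2.7321, 0.7321, 2).
  Let u = (2.7321, 0.7321, 2).
  ||u|| = √((2.7321)² + (0.7321)² + (2)²) = √(12) ≈ 3.4641,  v_1 = u/||u|| ≈ (0.7887, 0.2113, 0.5774) (||v_1|| = 1).

λ_1 = 6.7321,  λ_2 = 5,  λ_3 = 3.2679;  v_1 ≈ (0.7887, 0.2113, 0.5774)


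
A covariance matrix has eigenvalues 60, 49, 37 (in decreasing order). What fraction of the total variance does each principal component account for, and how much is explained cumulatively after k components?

Step 1 — total variance = trace(Sigma) = Σ λ_i = 60 + 49 + 37 = 146.

Step 2 — fraction explained by component i = λ_i / Σ λ:
  PC1: 60/146 = 0.411
  PC2: 49/146 = 0.3356
  PC3: 37/146 = 0.2534

Step 3 — cumulative fraction after k components = (λ_1 + ... + λ_k) / Σ λ:
  k = 1: 60/146 = 0.411
  k = 2: (60 + 49)/146 = 109/146 = 0.7466
  k = 3: (60 + 49 + 37)/146 = 146/146 = 1

Summary (fraction, with percent):

explained: PC1 0.411 (41.1%), PC2 0.3356 (33.56%), PC3 0.2534 (25.34%);  cumulative: 0.411, 0.7466, 1


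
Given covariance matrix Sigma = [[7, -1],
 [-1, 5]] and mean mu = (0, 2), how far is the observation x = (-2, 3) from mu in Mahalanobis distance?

Step 1 — centre the observation: (x - mu) = (-2, 1).

Step 2 — invert Sigma. det(Sigma) = 7·5 - (-1)² = 34.
  Sigma^{-1} = (1/det) · [[d, -b], [-b, a]] = [[0.1471, 0.0294],
 [0.0294, 0.2059]].

Step 3 — form the quadratic (x - mu)^T · Sigma^{-1} · (x - mu):
  Sigma^{-1} · (x - mu) = (-0.2647, 0.1471).
  (x - mu)^T · [Sigma^{-1} · (x - mu)] = (-2)·(-0.2647) + (1)·(0.1471) = 0.6765.

Step 4 — take square root: d = √(0.6765) ≈ 0.8225.

d(x, mu) = √(0.6765) ≈ 0.8225


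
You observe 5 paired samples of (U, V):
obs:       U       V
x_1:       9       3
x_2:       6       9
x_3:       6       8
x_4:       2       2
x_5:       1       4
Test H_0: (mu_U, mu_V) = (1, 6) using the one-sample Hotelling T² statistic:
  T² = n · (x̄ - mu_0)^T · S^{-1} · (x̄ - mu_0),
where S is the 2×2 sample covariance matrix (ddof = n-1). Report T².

Step 1 — sample mean vector:
  mean(U) = (9 + 6 + 6 + 2 + 1) / 5 = 24/5 = 4.8
  mean(V) = (3 + 9 + 8 + 2 + 4) / 5 = 26/5 = 5.2
  x̄ = (4.8, 5.2),  deviation x̄ - mu_0 = (4.8, 5.2) - (1, 6) = (3.8, -0.8).

Step 2 — sample covariance matrix, S[i,j] = (1/(n-1)) · Σ_k (x_{k,i} - mean_i) · (x_{k,j} - mean_j), divisor n-1 = 4:
  S[U,U] = ((4.2)·(4.2) + (1.2)·(1.2) + (1.2)·(1.2) + (-2.8)·(-2.8) + (-3.8)·(-3.8)) / 4 = 42.8/4 = 10.7
  S[U,V] = ((4.2)·(-2.2) + (1.2)·(3.8) + (1.2)·(2.8) + (-2.8)·(-3.2) + (-3.8)·(-1.2)) / 4 = 12.2/4 = 3.05
  S[V,V] = ((-2.2)·(-2.2) + (3.8)·(3.8) + (2.8)·(2.8) + (-3.2)·(-3.2) + (-1.2)·(-1.2)) / 4 = 38.8/4 = 9.7
  S = [[10.7, 3.05],
 [3.05, 9.7]].

Step 3 — invert S. det(S) = 10.7·9.7 - (3.05)² = 94.4875.
  S^{-1} = (1/det) · [[d, -b], [-b, a]] = [[0.1027, -0.0323],
 [-0.0323, 0.1132]].

Step 4 — quadratic form (x̄ - mu_0)^T · S^{-1} · (x̄ - mu_0):
  S^{-1} · (x̄ - mu_0) = (0.4159, -0.2133),
  (x̄ - mu_0)^T · [...] = (3.8)·(0.4159) + (-0.8)·(-0.2133) = 1.7511.

Step 5 — scale by n: T² = 5 · 1.7511 = 8.7557.

T² ≈ 8.7557
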